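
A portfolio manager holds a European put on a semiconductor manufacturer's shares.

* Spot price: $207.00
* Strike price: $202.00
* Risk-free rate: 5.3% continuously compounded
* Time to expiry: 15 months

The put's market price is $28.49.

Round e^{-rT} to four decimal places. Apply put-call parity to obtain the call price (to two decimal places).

e^(−rT) = e^(−0.053·1.25) = 0.9359
Put-call parity: C − P = S − K·e^(−rT) = 207 − 202·0.9359 = 207 − 189.0518 = 17.9482
C = P + (C − P) = 28.49 + (17.9482) = 46.4382

$46.44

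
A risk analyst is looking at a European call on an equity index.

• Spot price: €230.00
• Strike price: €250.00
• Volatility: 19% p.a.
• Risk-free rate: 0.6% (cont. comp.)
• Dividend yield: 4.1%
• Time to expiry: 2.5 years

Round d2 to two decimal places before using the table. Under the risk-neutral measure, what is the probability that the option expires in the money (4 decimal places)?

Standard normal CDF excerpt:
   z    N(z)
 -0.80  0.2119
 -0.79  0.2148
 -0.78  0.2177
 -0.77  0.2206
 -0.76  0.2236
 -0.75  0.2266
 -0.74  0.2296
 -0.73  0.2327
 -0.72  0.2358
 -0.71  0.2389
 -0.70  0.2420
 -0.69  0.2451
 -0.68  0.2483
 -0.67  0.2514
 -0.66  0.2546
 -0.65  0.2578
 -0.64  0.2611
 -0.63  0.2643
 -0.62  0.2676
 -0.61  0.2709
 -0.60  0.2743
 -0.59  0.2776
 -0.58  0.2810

0.2358

σ√T = 0.19 × 1.5811 = 0.3004
d₁ = [ln(230/250) + (0.006 − 0.041 + 0.19²/2)·2.5] / 0.3004 = [-0.0834 − 0.0424] / 0.3004 = -0.4186 ≈ -0.42
d₂ = d₁ − σ√T = -0.4186 − 0.3004 = -0.7190 ≈ -0.72
Risk-neutral Pr[S_T > K] = N(d₂) = N(-0.72) = 0.2358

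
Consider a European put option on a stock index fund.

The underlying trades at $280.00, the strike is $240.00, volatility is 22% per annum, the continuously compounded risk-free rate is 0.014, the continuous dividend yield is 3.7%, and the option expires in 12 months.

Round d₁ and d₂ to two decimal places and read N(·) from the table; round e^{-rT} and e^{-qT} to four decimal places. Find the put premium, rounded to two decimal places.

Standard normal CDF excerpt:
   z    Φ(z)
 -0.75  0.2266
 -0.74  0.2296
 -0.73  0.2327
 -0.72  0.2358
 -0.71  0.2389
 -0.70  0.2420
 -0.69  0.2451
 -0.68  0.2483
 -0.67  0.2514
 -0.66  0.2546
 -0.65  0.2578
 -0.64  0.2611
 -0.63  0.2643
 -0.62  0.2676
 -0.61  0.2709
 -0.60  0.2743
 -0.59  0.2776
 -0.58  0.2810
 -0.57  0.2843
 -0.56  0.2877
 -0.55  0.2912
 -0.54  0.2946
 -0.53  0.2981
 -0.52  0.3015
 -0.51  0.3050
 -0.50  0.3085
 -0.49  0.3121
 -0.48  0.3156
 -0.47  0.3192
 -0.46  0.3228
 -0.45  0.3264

$9.40

T = 1;  σ√T = 0.2200
d₁ = [ln(280/240) + (0.014 − 0.037 + 0.22²/2)·1] / 0.2200 = [0.1542 + 0.0012] / 0.2200 = 0.7061 → 0.71
d₂ = d₁ − σ√T = 0.7061 − 0.2200 = 0.4861 → 0.49
exp(−qT) = exp(−0.037·1) = 0.9637;  exp(−rT) = exp(−0.014·1) = 0.9861
P = 240·0.9861·N(-0.49) − 280·0.9637·N(-0.71) = 240·0.9861·0.3121 − 280·0.9637·0.2389 = 73.8628 − 64.4638 = 9.3990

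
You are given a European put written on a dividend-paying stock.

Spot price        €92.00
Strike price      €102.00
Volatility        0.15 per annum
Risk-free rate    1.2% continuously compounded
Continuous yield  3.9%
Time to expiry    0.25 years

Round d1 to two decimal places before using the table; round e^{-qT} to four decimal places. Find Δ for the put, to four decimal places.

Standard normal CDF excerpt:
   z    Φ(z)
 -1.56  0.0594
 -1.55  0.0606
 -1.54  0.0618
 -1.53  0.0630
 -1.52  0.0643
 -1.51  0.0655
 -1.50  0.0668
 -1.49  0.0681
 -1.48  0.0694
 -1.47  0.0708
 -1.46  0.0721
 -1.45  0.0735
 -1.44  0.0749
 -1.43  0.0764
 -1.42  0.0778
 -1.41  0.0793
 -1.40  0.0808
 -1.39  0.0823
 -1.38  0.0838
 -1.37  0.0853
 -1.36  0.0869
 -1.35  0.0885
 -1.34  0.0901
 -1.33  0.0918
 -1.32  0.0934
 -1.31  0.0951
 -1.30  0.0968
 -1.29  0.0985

σ√T = 0.15 × 0.5000 = 0.0750
d₁ = [ln(92/102) + (0.012 − 0.039 + ½·0.15²)·0.25] / (σ√T) = (-0.1032 − 0.0039) / 0.0750 = -1.4283 ⇒ -1.43
N(d₁) = N(-1.43) = 0.0764
Δ_put = e^(−qT)·(N(d₁) − 1) = 0.9903·(0.0764 − 1) = -0.9146

-0.9146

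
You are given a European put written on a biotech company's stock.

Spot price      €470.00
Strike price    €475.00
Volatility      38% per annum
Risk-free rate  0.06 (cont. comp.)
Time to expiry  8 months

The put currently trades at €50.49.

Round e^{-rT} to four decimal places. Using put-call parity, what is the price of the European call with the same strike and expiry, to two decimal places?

€64.11

e^(−rT) = e^(−0.06·0.6667) = 0.9608
Put-call parity: C − P = S − K·e^(−rT) = 470 − 475·0.9608 = 470 − 456.3800 = 13.6200
C = P + (C − P) = 50.49 + (13.6200) = 64.1100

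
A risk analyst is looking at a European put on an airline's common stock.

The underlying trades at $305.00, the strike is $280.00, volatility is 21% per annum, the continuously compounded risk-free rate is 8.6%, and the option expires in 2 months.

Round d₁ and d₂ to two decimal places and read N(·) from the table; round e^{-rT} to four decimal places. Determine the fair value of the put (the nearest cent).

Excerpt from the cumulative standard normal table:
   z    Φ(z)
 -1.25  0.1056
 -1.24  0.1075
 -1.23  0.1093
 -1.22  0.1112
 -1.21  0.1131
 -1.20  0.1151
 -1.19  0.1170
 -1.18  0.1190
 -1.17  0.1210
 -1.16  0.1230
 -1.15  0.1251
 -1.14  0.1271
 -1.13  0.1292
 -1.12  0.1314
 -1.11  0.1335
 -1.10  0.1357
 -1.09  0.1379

$1.77

σ√T = 0.21·√0.1667 = 0.0857
d₁ = [ln(305/280) + (0.086 + 0.21²/2)·0.1667] / 0.0857 = [0.0855 + 0.0180] / 0.0857 = 1.2076 which rounds to 1.21
d₂ = d₁ − σ√T = 1.2076 − 0.0857 = 1.1219 which rounds to 1.12
e^(−rT) = e^(−0.086·0.1667) = 0.9858
N(−d₂) = N(-1.12) = 0.1314;  N(−d₁) = N(-1.21) = 0.1131
P = 280·0.9858·0.1314 − 305·0.1131 = 36.2696 − 34.4955 = 1.7741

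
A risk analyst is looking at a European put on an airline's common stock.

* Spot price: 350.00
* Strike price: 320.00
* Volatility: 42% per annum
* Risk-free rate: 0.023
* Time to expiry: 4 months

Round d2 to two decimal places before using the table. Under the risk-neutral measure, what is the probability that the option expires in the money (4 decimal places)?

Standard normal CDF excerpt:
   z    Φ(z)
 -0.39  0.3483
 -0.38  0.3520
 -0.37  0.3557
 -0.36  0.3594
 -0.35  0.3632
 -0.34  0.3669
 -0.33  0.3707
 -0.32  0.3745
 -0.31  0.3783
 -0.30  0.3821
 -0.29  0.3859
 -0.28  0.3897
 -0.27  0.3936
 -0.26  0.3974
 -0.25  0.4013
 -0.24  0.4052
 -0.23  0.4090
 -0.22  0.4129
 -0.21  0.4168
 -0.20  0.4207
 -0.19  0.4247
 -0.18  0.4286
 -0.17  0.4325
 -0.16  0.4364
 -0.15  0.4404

σ√T = 0.42 × 0.5774 = 0.2425
d₁ = [ln(350/320) + (0.023 + 0.42²/2)·0.3333] / 0.2425 = [0.0896 + 0.0371] / 0.2425 = 0.5224 → 0.52
d₂ = d₁ − σ√T = 0.5224 − 0.2425 = 0.2799 → 0.28
Risk-neutral Pr[S_T < K] = N(−d₂) = N(-0.28) = 0.3897

0.3897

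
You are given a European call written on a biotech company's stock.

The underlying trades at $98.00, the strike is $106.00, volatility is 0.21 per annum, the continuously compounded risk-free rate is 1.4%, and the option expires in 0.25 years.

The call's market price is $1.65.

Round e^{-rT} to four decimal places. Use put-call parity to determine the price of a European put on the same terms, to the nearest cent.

e^(−rT) = e^(−0.014·0.25) = 0.9965
Put-call parity: C − P = S − K·e^(−rT) = 98 − 106·0.9965 = 98 − 105.6290 = -7.6290
P = C − (C − P) = 1.65 − (-7.6290) = 9.2790

$9.28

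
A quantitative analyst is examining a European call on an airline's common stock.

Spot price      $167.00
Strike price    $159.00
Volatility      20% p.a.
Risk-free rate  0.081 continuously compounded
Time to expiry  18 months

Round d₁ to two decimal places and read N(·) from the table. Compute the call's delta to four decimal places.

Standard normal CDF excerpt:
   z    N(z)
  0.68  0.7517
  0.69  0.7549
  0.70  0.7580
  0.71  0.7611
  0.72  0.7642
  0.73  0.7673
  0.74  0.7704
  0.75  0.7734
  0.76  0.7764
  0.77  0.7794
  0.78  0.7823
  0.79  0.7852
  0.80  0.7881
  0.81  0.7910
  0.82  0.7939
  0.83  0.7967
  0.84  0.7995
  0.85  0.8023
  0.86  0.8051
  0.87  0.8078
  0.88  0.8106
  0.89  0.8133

0.7939

T = 1.5;  σ√T = 0.2449
d₁ = [ln(167/159) + (0.081 + 0.2²/2)·1.5] / 0.2449 = [0.0491 + 0.1515] / 0.2449 = 0.8189 → 0.82
N(d₁) = N(0.82) = 0.7939
Δ_call = N(d₁) = 0.7939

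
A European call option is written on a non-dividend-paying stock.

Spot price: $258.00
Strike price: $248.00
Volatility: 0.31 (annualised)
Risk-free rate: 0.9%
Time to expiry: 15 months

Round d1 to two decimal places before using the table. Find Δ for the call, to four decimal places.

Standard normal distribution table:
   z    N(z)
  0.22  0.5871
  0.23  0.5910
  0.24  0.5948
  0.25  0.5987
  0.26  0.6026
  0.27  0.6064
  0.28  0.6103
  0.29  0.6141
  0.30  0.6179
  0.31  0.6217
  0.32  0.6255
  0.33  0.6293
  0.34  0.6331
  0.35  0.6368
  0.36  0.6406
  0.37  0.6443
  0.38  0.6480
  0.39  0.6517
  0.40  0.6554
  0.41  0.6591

T = 1.25;  σ√T = 0.3466
d₁ = [ln(258/248) + (0.009 + 0.31²/2)·1.25] / 0.3466 = [0.0395 + 0.0713] / 0.3466 = 0.3198 ⇒ 0.32
N(d₁) = N(0.32) = 0.6255
Δ_call = N(d₁) = 0.6255

0.6255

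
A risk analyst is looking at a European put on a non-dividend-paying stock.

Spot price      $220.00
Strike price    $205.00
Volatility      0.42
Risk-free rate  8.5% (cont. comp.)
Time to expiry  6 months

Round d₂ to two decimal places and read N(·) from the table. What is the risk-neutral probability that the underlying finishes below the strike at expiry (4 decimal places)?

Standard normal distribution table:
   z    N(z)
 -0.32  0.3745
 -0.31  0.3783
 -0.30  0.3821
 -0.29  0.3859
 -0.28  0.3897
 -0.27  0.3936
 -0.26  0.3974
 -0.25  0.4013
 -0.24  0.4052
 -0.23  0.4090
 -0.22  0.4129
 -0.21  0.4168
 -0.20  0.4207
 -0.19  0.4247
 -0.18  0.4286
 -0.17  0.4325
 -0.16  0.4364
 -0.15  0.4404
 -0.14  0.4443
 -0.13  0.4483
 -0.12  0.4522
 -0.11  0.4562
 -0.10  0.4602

T = 0.5;  σ√T = 0.2970
d₁ = [ln(220/205) + (0.085 + 0.42²/2)·0.5] / 0.2970 = [0.0706 + 0.0866] / 0.2970 = 0.5294 which rounds to 0.53
d₂ = d₁ − σ√T = 0.5294 − 0.2970 = 0.2324 which rounds to 0.23
Risk-neutral Pr[S_T < K] = N(−d₂) = N(-0.23) = 0.4090

0.4090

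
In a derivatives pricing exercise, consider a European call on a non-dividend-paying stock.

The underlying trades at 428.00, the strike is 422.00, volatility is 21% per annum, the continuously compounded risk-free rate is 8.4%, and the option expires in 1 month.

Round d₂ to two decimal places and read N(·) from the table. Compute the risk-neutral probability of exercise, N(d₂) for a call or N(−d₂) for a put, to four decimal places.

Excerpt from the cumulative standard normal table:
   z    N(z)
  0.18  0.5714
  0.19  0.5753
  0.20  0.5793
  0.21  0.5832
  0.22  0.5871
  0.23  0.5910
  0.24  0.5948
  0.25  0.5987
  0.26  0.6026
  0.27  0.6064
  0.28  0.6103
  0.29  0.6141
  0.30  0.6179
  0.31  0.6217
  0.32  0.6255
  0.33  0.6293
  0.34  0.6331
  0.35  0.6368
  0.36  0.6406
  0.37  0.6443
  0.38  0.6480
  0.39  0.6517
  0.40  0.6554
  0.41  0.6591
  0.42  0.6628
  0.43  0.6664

0.6255

σ√T = 0.21·√0.08333 = 0.0606
d₁ = [ln(428/422) + (0.084 + 0.21²/2)·0.08333] / 0.0606 = [0.0141 + 0.0088] / 0.0606 = 0.3787 → 0.38
d₂ = d₁ − σ√T = 0.3787 − 0.0606 = 0.3180 → 0.32
Pr(exercise) under Q = N(d₂) = 0.6255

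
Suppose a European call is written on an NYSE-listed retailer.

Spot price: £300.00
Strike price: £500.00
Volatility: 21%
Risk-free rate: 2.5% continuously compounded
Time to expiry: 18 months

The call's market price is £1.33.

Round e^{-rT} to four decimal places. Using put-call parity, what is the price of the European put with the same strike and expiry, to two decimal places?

exp(−rT) = exp(−0.025·1.5) = 0.9632
Put-call parity: C − P = S − K·e^(−rT) = 300 − 500·0.9632 = 300 − 481.6000 = -181.6000
P = C − (C − P) = 1.33 − (-181.6000) = 182.9300

£182.93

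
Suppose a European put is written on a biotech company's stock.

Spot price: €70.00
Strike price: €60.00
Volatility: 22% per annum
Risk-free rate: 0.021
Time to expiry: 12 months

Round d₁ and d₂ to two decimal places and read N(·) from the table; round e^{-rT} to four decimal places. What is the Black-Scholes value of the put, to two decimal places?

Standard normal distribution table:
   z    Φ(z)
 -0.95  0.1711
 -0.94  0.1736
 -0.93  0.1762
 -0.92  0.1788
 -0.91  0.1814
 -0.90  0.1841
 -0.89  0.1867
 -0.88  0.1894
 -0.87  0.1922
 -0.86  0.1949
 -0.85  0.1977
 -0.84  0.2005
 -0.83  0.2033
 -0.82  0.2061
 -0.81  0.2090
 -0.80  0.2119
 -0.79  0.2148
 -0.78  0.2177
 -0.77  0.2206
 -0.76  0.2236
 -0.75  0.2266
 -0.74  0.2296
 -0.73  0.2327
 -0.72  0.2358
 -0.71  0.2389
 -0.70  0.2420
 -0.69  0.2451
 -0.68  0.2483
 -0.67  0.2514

€1.70

σ√T = 0.22 × 1.0000 = 0.2200
d₁ = [ln(70/60) + (0.021 + 0.22²/2)·1] / 0.2200 = [0.1542 + 0.0452] / 0.2200 = 0.9061 which rounds to 0.91
d₂ = d₁ − σ√T = 0.9061 − 0.2200 = 0.6861 which rounds to 0.69
e^(−rT) = e^(−0.021·1) = 0.9792
P = 60·0.9792·N(-0.69) − 70·N(-0.91) = 60·0.9792·0.2451 − 70·0.1814 = 14.4001 − 12.6980 = 1.7021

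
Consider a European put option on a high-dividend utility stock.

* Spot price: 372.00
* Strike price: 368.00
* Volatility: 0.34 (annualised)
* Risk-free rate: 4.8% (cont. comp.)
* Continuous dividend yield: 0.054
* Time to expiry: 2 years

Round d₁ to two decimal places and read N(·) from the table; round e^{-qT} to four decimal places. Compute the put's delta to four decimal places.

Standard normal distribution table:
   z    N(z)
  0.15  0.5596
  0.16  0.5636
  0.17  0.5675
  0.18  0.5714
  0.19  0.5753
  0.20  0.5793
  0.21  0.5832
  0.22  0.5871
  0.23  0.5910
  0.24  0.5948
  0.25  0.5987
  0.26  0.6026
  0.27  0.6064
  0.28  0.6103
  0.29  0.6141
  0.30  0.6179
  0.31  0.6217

-0.3637

T = 2;  σ√T = 0.4808
d₁ = [ln(372/368) + (0.048 − 0.054 + ½·0.34²)·2] / (σ√T) = (0.0108 + 0.1036) / 0.4808 = 0.2379 → 0.24
N(d₁) = N(0.24) = 0.5948
Δ_put = exp(−qT)·(N(d₁) − 1) = 0.8976·(0.5948 − 1) = -0.3637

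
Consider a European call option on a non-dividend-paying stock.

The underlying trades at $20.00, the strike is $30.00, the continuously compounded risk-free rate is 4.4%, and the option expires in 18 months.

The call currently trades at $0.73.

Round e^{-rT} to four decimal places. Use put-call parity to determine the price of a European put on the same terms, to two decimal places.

$8.81

exp(−rT) = exp(−0.044·1.5) = 0.9361
Put-call parity: C − P = S − K·e^(−rT) = 20 − 30·0.9361 = 20 − 28.0830 = -8.0830
P = C − (C − P) = 0.73 − (-8.0830) = 8.8130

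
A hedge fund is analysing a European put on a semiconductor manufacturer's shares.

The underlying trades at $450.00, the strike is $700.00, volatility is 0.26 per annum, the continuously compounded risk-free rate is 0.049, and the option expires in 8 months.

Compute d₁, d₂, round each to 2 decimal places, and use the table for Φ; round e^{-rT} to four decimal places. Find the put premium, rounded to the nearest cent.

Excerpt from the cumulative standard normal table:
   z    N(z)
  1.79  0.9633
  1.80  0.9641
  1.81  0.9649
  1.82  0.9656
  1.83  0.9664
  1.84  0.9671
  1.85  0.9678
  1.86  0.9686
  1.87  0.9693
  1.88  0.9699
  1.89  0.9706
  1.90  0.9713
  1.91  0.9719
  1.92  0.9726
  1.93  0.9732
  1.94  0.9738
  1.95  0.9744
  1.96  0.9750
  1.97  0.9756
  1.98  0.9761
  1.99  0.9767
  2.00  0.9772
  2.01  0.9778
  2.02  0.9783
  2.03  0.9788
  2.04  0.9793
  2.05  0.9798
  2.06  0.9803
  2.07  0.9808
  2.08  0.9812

$228.65

T = 0.6667;  σ√T = 0.2123
d₁ = [ln(450/700) + (0.049 + 0.26²/2)·0.6667] / 0.2123 = [-0.4418 + 0.0552] / 0.2123 = -1.8213 ⇒ -1.82
d₂ = d₁ − σ√T = -1.8213 − 0.2123 = -2.0335 ⇒ -2.03
exp(−rT) = exp(−0.049·0.6667) = 0.9679
N(−d₂) = N(2.03) = 0.9788;  N(−d₁) = N(1.82) = 0.9656
P = 700·0.9679·0.9788 − 450·0.9656 = 663.1664 − 434.5200 = 228.6464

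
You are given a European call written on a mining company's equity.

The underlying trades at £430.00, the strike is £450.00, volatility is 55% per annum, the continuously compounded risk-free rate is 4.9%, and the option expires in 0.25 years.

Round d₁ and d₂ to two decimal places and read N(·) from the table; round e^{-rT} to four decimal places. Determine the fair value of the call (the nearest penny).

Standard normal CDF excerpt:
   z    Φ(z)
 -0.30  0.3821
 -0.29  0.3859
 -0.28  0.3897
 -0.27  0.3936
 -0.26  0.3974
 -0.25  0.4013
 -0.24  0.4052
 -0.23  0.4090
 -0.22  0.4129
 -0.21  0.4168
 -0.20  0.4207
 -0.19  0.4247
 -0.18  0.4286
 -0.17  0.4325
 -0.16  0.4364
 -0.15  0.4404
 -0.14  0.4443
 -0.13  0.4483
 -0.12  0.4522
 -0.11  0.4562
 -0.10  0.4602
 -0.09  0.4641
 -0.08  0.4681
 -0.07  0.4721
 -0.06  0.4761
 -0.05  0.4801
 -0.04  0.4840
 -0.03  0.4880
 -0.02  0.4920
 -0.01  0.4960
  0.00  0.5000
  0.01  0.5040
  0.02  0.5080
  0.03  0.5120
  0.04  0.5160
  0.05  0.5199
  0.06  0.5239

σ√T = 0.55 × 0.5000 = 0.2750
d₁ = [ln(430/450) + (0.049 + 0.55²/2)·0.25] / 0.2750 = [-0.0455 + 0.0501] / 0.2750 = 0.0167 ⇒ 0.02
d₂ = d₁ − σ√T = 0.0167 − 0.2750 = -0.2583 ⇒ -0.26
e^(−rT) = e^(−0.049·0.25) = 0.9878
N(d₁) = N(0.02) = 0.5080;  N(d₂) = N(-0.26) = 0.3974
C = 430·0.5080 − 450·0.9878·0.3974 = 218.4400 − 176.6483 = 41.7917

£41.79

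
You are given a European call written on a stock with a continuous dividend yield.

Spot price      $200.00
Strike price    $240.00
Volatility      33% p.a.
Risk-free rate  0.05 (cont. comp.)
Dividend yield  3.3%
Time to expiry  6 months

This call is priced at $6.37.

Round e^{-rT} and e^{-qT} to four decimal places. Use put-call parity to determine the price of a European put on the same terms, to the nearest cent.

$43.72

exp(−qT) = exp(−0.033·0.5) = 0.9836;  exp(−rT) = exp(−0.05·0.5) = 0.9753
Put-call parity: C − P = S·e^(−qT) − K·e^(−rT) = 200·0.9836 − 240·0.9753 = 196.7200 − 234.0720 = -37.3520
P = C − (C − P) = 6.37 − (-37.3520) = 43.7220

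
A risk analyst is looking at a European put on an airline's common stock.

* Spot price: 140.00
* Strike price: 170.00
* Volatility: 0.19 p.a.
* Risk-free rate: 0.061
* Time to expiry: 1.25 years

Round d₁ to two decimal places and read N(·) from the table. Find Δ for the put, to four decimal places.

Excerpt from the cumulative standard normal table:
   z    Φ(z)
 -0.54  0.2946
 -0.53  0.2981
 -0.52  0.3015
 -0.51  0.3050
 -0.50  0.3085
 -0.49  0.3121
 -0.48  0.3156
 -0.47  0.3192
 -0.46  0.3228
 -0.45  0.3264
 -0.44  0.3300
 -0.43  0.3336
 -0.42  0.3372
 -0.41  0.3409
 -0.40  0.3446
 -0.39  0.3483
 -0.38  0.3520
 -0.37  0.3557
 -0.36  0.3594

σ√T = 0.19·√1.25 = 0.2124
d₁ = [ln(140/170) + (0.061 + 0.19²/2)·1.25] / 0.2124 = [-0.1942 + 0.0988] / 0.2124 = -0.4488 → -0.45
N(d₁) = N(-0.45) = 0.3264
Δ_put = N(d₁) − 1 = 0.3264 − 1 = -0.6736

-0.6736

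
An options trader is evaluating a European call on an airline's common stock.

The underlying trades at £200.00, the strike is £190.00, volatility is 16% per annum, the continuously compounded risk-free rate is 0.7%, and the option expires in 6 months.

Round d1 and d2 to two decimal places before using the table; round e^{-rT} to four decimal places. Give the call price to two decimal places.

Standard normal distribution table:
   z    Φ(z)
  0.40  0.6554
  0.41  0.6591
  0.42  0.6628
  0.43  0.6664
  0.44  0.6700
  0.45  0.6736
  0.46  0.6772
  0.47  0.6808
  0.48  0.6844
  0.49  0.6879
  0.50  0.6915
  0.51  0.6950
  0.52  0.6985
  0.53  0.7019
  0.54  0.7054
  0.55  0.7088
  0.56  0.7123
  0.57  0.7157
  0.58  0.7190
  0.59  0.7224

σ√T = 0.16 × 0.7071 = 0.1131
d₁ = [ln(200/190) + (0.007 + ½·0.16²)·0.5] / (σ√T) = (0.0513 + 0.0099) / 0.1131 = 0.5409 ≈ 0.54
d₂ = 0.5409 − 0.1131 = 0.4277 ≈ 0.43
e^(−rT) = e^(−0.007·0.5) = 0.9965
N(d₁) = N(0.54) = 0.7054;  N(d₂) = N(0.43) = 0.6664
C = 200·0.7054 − 190·0.9965·0.6664 = 141.0800 − 126.1728 = 14.9072

£14.91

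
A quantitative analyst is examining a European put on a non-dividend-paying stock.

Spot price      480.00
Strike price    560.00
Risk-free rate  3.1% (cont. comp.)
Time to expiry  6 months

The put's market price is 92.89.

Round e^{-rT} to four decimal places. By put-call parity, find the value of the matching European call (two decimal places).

exp(−rT) = exp(−0.031·0.5) = 0.9846
Put-call parity: C − P = S − K·e^(−rT) = 480 − 560·0.9846 = 480 − 551.3760 = -71.3760
C = P + (C − P) = 92.89 + (-71.3760) = 21.5140

21.51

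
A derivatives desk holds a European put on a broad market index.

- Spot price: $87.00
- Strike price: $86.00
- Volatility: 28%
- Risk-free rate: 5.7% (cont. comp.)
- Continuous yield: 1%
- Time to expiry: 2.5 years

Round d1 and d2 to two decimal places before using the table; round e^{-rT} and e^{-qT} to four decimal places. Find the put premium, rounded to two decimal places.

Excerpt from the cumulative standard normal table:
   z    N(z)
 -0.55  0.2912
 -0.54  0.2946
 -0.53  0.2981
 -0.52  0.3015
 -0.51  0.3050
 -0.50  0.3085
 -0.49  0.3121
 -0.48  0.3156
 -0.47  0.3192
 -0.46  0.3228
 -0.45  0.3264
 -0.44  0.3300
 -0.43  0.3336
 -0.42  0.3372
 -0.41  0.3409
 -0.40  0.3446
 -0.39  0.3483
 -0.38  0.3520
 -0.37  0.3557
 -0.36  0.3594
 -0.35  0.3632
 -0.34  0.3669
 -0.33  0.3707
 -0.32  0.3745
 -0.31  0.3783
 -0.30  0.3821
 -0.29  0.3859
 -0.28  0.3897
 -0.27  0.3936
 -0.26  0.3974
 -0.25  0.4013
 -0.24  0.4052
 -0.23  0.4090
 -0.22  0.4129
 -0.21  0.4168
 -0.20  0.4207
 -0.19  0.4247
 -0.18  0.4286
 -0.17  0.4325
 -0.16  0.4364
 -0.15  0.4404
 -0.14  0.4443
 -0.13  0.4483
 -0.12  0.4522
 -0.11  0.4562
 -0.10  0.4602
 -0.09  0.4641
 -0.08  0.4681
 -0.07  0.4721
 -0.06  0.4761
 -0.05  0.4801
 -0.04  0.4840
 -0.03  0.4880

$9.33

σ√T = 0.28 × 1.5811 = 0.4427
d₁ = [ln(87/86) + (0.057 − 0.01 + 0.28²/2)·2.5] / 0.4427 = [0.0116 + 0.2155] / 0.4427 = 0.5129 which rounds to 0.51
d₂ = d₁ − σ√T = 0.5129 − 0.4427 = 0.0702 which rounds to 0.07
e^(−qT) = e^(−0.01·2.5) = 0.9753;  e^(−rT) = e^(−0.057·2.5) = 0.8672
P = 86·0.8672·N(-0.07) − 87·0.9753·N(-0.51) = 86·0.8672·0.4721 − 87·0.9753·0.3050 = 35.2088 − 25.8796 = 9.3293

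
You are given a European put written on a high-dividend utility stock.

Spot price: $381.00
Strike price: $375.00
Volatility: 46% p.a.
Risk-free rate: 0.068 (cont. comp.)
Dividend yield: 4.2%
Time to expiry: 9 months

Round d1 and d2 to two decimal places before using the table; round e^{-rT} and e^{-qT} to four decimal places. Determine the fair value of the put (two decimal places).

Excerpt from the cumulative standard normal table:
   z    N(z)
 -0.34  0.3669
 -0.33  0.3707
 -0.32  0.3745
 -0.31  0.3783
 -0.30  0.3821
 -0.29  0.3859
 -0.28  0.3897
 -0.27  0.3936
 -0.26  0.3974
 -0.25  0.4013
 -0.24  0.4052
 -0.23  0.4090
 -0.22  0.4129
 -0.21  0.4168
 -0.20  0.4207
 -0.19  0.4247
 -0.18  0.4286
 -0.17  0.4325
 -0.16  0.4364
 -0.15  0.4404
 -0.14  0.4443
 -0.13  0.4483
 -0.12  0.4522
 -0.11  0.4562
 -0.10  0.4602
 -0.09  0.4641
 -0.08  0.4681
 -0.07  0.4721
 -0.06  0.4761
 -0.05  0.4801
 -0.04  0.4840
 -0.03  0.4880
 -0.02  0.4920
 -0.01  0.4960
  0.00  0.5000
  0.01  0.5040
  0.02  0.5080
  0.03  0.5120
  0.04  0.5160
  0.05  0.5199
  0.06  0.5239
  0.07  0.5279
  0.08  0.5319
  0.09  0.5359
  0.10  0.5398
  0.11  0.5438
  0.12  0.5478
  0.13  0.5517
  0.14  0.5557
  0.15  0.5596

$51.32

σ√T = 0.46·√0.75 = 0.3984
d₁ = [ln(381/375) + (0.068 − 0.042 + 0.46²/2)·0.75] / 0.3984 = [0.0159 + 0.0988] / 0.3984 = 0.2880 ≈ 0.29
d₂ = d₁ − σ√T = 0.2880 − 0.3984 = -0.1104 ≈ -0.11
e^(−qT) = e^(−0.042·0.75) = 0.9690;  e^(−rT) = e^(−0.068·0.75) = 0.9503
N(−d₂) = N(0.11) = 0.5438;  N(−d₁) = N(-0.29) = 0.3859
P = 375·0.9503·0.5438 − 381·0.9690·0.3859 = 193.7899 − 142.4700 = 51.3199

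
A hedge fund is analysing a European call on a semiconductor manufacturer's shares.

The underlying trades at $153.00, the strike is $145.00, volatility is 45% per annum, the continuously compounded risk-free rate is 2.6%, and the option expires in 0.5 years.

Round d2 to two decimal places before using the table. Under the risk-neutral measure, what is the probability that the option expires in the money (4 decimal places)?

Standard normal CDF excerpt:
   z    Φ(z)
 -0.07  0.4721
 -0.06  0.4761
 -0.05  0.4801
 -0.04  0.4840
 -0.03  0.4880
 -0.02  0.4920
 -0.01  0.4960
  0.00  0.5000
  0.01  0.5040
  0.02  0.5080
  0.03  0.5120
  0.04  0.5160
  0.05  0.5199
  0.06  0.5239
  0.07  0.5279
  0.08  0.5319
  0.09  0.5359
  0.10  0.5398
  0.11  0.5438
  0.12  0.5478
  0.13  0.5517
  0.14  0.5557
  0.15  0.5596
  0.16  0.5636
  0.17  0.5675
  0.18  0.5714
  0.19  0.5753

0.5199

T = 0.5;  σ√T = 0.3182
d₁ = [ln(153/145) + (0.026 + 0.45²/2)·0.5] / 0.3182 = [0.0537 + 0.0636] / 0.3182 = 0.3687 which rounds to 0.37
d₂ = d₁ − σ√T = 0.3687 − 0.3182 = 0.0505 which rounds to 0.05
Pr(exercise) under Q = N(d₂) = 0.5199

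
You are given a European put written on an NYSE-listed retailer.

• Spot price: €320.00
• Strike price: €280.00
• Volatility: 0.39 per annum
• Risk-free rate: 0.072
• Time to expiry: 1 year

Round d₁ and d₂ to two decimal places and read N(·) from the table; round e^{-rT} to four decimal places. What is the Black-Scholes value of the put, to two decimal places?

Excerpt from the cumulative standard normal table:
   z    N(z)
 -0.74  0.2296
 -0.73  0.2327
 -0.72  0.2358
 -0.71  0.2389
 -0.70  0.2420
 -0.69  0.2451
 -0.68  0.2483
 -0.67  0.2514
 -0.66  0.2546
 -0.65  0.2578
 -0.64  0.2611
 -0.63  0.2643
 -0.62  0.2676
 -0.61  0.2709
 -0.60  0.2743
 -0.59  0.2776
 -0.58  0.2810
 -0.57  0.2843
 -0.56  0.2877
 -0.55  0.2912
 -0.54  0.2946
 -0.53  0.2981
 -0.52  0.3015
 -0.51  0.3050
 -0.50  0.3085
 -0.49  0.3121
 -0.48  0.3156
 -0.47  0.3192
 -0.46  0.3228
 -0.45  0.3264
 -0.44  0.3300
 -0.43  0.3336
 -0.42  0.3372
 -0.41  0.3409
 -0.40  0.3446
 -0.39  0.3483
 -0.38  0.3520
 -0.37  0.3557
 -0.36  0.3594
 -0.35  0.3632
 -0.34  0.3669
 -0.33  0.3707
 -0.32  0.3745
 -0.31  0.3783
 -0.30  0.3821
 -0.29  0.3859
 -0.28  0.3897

€21.13

T = 1;  σ√T = 0.3900
d₁ = [ln(320/280) + (0.072 + ½·0.39²)·1] / (σ√T) = (0.1335 + 0.1481) / 0.3900 = 0.7220 which rounds to 0.72
d₂ = 0.7220 − 0.3900 = 0.3320 which rounds to 0.33
e^(−rT) = e^(−0.072·1) = 0.9305
N(−d₂) = N(-0.33) = 0.3707;  N(−d₁) = N(-0.72) = 0.2358
P = 280·0.9305·0.3707 − 320·0.2358 = 96.5822 − 75.4560 = 21.1262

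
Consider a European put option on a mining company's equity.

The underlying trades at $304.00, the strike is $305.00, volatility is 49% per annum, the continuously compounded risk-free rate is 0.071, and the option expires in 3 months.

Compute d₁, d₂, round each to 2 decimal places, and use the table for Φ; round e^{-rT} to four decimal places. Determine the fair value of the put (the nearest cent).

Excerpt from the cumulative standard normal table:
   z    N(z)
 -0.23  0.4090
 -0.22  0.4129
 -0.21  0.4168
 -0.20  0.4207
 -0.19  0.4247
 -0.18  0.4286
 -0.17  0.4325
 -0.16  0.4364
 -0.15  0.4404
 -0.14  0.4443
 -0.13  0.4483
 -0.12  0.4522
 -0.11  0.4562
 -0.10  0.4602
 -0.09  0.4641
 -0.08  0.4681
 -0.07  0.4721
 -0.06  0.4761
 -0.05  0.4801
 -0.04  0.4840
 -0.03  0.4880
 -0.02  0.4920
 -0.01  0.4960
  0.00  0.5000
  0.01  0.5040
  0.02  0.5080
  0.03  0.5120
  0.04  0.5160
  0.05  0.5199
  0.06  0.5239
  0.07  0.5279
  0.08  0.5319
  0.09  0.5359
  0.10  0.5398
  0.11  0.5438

T = 0.25;  σ√T = 0.2450
ln(S/K) + (r + σ²/2)T = ln(304/305) + (0.071 + 0.49²/2)·0.25 = -0.0033 + 0.0478 = 0.0445
d₁ = 0.0445 / 0.2450 = 0.1815 → 0.18
d₂ = d₁ − σ√T = 0.1815 − 0.2450 = -0.0635 → -0.06
exp(−rT) = exp(−0.071·0.25) = 0.9824
N(−d₂) = N(0.06) = 0.5239;  N(−d₁) = N(-0.18) = 0.4286
P = 305·0.9824·0.5239 − 304·0.4286 = 156.9772 − 130.2944 = 26.6828

$26.68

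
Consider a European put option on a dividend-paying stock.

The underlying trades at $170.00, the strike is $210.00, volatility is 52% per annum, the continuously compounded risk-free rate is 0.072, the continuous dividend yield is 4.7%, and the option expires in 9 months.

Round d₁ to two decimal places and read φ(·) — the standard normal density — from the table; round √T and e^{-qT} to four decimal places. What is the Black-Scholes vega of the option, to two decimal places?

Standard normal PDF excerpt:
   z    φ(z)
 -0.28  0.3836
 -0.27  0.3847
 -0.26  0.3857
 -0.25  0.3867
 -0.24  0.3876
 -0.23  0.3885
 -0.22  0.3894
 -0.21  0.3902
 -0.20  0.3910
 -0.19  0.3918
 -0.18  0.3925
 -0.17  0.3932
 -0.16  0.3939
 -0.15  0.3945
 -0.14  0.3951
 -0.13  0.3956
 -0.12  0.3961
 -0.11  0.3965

55.57

T = 0.75;  σ√T = 0.4503
ln(S/K) + (r − q + σ²/2)T = ln(170/210) + (0.072 − 0.047 + 0.52²/2)·0.75 = -0.2113 + 0.1202 = -0.0912
d₁ = -0.0912 / 0.4503 = -0.2024 which rounds to -0.20
√T = √0.75 = 0.8660
φ(d₁) = φ(-0.20) = 0.3910
e^(−qT) = e^(−0.047·0.75) = 0.9654
vega = S·e^(−qT)·φ(d₁)·√T = 170·0.9654·0.3910·0.8660 = 55.5713
(Call and put vega coincide under Black-Scholes.)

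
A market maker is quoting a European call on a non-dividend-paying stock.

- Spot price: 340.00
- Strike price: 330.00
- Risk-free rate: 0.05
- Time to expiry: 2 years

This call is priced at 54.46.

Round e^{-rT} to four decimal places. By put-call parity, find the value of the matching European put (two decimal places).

exp(−rT) = exp(−0.05·2) = 0.9048
Put-call parity: C − P = S − K·e^(−rT) = 340 − 330·0.9048 = 340 − 298.5840 = 41.4160
P = C − (C − P) = 54.46 − (41.4160) = 13.0440

13.04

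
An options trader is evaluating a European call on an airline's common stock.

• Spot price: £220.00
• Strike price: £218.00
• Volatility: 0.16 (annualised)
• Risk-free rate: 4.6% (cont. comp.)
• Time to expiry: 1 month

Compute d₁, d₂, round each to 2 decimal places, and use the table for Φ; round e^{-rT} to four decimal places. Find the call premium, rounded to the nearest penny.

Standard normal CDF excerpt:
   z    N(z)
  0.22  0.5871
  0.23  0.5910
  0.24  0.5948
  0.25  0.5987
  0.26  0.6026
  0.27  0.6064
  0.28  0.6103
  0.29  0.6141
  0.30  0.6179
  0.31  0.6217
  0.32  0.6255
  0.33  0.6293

£5.07

σ√T = 0.16·√0.08333 = 0.0462
d₁ = [ln(220/218) + (0.046 + ½·0.16²)·0.08333] / (σ√T) = (0.0091 + 0.0049) / 0.0462 = 0.3038 ≈ 0.30
d₂ = 0.3038 − 0.0462 = 0.2576 ≈ 0.26
exp(−rT) = exp(−0.046·0.08333) = 0.9962
C = 220·N(0.30) − 218·0.9962·N(0.26) = 220·0.6179 − 218·0.9962·0.6026 = 135.9380 − 130.8676 = 5.0704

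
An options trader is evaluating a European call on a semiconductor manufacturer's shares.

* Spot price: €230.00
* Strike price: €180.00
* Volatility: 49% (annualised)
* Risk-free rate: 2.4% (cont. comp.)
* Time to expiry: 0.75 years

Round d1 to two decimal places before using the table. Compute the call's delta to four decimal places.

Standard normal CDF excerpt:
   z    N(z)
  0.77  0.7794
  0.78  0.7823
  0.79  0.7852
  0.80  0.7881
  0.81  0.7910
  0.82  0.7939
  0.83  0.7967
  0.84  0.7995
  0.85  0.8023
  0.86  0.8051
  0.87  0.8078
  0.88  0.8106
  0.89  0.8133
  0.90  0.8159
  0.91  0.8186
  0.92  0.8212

σ√T = 0.49·√0.75 = 0.4244
d₁ = [ln(230/180) + (0.024 + ½·0.49²)·0.75] / (σ√T) = (0.2451 + 0.1080) / 0.4244 = 0.8322 which rounds to 0.83
N(d₁) = N(0.83) = 0.7967
Δ_call = N(d₁) = 0.7967

0.7967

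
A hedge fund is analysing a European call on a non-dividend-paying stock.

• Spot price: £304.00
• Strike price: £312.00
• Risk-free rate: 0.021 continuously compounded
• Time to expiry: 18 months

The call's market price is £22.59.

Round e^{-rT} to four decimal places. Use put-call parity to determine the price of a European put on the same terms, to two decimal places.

£20.92

exp(−rT) = exp(−0.021·1.5) = 0.9690
Put-call parity: C − P = S − K·e^(−rT) = 304 − 312·0.9690 = 304 − 302.3280 = 1.6720
P = C − (C − P) = 22.59 − (1.6720) = 20.9180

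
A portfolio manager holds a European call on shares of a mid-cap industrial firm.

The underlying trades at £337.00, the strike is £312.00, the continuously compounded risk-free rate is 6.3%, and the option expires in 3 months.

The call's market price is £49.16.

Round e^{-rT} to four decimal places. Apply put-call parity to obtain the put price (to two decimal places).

£19.29

exp(−rT) = exp(−0.063·0.25) = 0.9844
Put-call parity: C − P = S − K·e^(−rT) = 337 − 312·0.9844 = 337 − 307.1328 = 29.8672
P = C − (C − P) = 49.16 − (29.8672) = 19.2928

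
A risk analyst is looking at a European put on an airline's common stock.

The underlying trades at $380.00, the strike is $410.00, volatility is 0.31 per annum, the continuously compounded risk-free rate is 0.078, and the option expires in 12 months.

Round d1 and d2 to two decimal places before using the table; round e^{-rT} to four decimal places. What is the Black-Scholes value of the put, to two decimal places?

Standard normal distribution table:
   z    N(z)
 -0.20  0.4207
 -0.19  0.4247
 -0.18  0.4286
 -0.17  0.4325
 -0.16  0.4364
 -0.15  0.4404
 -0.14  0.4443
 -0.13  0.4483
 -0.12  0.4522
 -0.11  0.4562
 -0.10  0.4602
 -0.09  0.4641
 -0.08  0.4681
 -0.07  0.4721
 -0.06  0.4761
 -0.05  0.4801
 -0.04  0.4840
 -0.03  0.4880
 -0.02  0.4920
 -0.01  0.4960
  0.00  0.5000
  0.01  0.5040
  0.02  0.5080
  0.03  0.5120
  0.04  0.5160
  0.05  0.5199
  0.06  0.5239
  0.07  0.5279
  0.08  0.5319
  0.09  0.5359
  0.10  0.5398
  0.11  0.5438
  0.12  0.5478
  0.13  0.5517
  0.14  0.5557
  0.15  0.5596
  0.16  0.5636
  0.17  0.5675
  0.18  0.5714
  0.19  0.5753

$46.40

σ√T = 0.31·√1 = 0.3100
ln(S/K) + (r + σ²/2)T = ln(380/410) + (0.078 + 0.31²/2)·1 = -0.0760 + 0.1260 = 0.0501
d₁ = 0.0501 / 0.3100 = 0.1615 ≈ 0.16
d₂ = d₁ − σ√T = 0.1615 − 0.3100 = -0.1485 ≈ -0.15
exp(−rT) = exp(−0.078·1) = 0.9250
N(−d₂) = N(0.15) = 0.5596;  N(−d₁) = N(-0.16) = 0.4364
P = 410·0.9250·0.5596 − 380·0.4364 = 212.2283 − 165.8320 = 46.3963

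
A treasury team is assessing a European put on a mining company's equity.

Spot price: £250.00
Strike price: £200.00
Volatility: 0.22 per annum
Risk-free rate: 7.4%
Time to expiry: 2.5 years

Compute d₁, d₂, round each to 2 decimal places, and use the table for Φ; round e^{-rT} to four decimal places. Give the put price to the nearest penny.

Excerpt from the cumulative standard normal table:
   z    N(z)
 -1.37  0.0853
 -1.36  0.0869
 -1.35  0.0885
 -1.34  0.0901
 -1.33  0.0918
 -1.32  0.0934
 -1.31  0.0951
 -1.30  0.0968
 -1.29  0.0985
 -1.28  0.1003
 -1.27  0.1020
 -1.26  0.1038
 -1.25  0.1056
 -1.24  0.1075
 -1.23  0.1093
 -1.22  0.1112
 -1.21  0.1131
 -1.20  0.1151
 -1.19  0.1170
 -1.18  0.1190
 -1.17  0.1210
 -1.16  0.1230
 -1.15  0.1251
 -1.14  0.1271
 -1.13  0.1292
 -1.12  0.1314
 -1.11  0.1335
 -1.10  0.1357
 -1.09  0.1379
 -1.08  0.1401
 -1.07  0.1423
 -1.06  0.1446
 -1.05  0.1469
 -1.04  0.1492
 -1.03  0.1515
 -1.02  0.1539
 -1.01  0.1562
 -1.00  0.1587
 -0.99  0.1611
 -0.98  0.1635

σ√T = 0.22 × 1.5811 = 0.3479
d₁ = [ln(250/200) + (0.074 + 0.22²/2)·2.5] / 0.3479 = [0.2231 + 0.2455] / 0.3479 = 1.3473 → 1.35
d₂ = d₁ − σ√T = 1.3473 − 0.3479 = 0.9994 → 1.00
e^(−rT) = e^(−0.074·2.5) = 0.8311
N(−d₂) = N(-1.00) = 0.1587;  N(−d₁) = N(-1.35) = 0.0885
P = 200·0.8311·0.1587 − 250·0.0885 = 26.3791 − 22.1250 = 4.2541

£4.25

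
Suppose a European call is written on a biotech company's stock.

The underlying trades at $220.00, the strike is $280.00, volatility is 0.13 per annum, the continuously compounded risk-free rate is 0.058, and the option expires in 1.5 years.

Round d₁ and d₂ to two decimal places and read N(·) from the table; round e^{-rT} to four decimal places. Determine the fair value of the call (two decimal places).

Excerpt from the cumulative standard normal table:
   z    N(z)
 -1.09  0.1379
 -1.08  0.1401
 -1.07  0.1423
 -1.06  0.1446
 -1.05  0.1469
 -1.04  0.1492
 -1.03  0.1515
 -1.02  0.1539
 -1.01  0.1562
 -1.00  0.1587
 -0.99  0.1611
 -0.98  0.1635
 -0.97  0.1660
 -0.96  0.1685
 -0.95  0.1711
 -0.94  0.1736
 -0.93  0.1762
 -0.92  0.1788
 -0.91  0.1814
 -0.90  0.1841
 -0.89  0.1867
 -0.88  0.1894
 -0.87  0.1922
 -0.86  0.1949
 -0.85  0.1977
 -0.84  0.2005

T = 1.5;  σ√T = 0.1592
d₁ = [ln(220/280) + (0.058 + 0.13²/2)·1.5] / 0.1592 = [-0.2412 + 0.0997] / 0.1592 = -0.8886 ≈ -0.89
d₂ = d₁ − σ√T = -0.8886 − 0.1592 = -1.0479 ≈ -1.05
e^(−rT) = e^(−0.058·1.5) = 0.9167
C = 220·N(-0.89) − 280·0.9167·N(-1.05) = 220·0.1867 − 280·0.9167·0.1469 = 41.0740 − 37.7057 = 3.3683

$3.37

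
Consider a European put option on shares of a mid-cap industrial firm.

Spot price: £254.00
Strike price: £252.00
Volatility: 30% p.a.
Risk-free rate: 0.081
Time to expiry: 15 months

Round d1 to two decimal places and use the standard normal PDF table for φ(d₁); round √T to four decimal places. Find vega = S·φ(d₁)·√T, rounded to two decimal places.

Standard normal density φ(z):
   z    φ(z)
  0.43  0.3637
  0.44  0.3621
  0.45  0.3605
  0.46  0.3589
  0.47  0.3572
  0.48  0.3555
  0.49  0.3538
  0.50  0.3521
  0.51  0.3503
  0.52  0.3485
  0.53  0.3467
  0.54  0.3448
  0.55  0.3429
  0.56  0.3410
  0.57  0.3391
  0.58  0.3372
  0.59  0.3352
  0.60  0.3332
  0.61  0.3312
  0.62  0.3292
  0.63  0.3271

100.47

σ√T = 0.3·√1.25 = 0.3354
d₁ = [ln(254/252) + (0.081 + 0.3²/2)·1.25] / 0.3354 = [0.0079 + 0.1575] / 0.3354 = 0.4931 → 0.49
√T = √1.25 = 1.1180
φ(d₁) = φ(0.49) = 0.3538
vega = S·φ(d₁)·√T = 254·0.3538·1.1180 = 100.4693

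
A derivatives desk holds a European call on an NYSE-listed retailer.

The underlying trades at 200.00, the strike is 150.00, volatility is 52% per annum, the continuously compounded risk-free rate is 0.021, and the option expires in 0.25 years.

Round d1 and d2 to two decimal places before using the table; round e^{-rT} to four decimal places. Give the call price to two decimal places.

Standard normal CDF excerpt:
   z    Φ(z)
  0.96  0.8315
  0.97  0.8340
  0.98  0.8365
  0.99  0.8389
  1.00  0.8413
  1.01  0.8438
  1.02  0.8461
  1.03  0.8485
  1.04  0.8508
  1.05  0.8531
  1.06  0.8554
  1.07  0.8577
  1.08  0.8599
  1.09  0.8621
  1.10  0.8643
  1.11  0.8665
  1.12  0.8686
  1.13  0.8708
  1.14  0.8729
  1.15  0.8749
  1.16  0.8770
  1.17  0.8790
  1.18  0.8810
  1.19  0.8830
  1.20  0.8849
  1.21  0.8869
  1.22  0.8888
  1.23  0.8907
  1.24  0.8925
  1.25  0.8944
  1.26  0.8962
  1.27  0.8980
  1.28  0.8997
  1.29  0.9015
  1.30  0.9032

σ√T = 0.52·√0.25 = 0.2600
d₁ = [ln(200/150) + (0.021 + ½·0.52²)·0.25] / (σ√T) = (0.2877 + 0.0391) / 0.2600 = 1.2567 → 1.26
d₂ = 1.2567 − 0.2600 = 0.9967 → 1.00
e^(−rT) = e^(−0.021·0.25) = 0.9948
N(d₁) = N(1.26) = 0.8962;  N(d₂) = N(1.00) = 0.8413
C = 200·0.8962 − 150·0.9948·0.8413 = 179.2400 − 125.5388 = 53.7012

53.70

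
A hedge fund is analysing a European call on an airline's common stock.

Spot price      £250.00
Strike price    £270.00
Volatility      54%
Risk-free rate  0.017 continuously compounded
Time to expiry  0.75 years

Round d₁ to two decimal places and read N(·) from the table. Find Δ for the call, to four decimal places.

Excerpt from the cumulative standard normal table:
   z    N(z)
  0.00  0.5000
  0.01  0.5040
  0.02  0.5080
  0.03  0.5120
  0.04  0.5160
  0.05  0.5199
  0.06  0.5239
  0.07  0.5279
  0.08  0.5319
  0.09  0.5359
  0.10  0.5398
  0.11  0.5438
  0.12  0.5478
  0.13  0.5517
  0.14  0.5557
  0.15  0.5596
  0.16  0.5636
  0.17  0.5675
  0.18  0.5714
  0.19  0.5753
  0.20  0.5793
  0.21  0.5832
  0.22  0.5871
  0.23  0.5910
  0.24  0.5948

0.5398

σ√T = 0.54 × 0.8660 = 0.4677
d₁ = [ln(250/270) + (0.017 + ½·0.54²)·0.75] / (σ√T) = (-0.0770 + 0.1221) / 0.4677 = 0.0965 which rounds to 0.10
N(d₁) = N(0.10) = 0.5398
Δ_call = N(d₁) = 0.5398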